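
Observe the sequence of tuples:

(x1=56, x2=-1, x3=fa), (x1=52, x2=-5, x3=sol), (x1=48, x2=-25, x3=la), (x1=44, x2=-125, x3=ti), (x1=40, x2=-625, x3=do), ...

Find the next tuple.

(x1=36, x2=-3125, x3=re)

X1: −4 each step, so 56, 52, 48, 44, 40 → 36.
X2 — ×5 each step: -1, -5, -25, -125, -625 → -3125.
For the x3, runs through the solfège scale do→ti: fa, sol, la, ti, do → re.
Combining the parts gives (x1=36, x2=-3125, x3=re).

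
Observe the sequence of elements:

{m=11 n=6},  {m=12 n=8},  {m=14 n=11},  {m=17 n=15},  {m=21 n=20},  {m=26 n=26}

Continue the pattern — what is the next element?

M: differences are 1, 2, 3, … (increasing by 1 each time); 11, 12, 14, 17, 21, 26 → 32.
N: differences are 2, 3, 4, … (increasing by 1 each time); 6, 8, 11, 15, 20, 26 → 33.
Putting it together: {m=32 n=33}.

{m=32 n=33}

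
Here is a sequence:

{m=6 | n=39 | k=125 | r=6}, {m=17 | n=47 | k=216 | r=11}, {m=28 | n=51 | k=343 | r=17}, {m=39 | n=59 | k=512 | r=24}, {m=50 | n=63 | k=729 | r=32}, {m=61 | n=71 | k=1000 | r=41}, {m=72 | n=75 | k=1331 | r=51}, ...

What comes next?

M — +11 each step: 6, 17, 28, 39, 50, 61, 72 → 83.
N: alternating steps +8, +4, +8, +4, …, so 39, 47, 51, 59, 63, 71, 75 → 83.
K — perfect cubes: 5³, 6³, 7³, …: 125, 216, 343, 512, 729, 1000, 1331 → 1728.
R: differences are 5, 6, 7, … (increasing by 1 each time); 6, 11, 17, 24, 32, 41, 51 → 62.
So the next tuple is {m=83 | n=83 | k=1728 | r=62}.

{m=83 | n=83 | k=1728 | r=62}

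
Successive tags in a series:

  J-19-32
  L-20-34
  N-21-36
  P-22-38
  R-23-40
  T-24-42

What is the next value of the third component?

44

Third component: +2 each step, so 32, 34, 36, 38, 40, 42 → 44.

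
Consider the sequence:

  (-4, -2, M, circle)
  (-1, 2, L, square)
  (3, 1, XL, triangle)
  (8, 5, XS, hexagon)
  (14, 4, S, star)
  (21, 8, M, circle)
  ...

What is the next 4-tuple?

(29, 7, L, square)

First entry goes -4, -1, 3, 8, 14, 21 → 29 (differences are 3, 4, 5, … (increasing by 1 each time)).
Second entry: alternating steps +4, −1, +4, −1, …, so -2, 2, 1, 5, 4, 8 → 7.
Size — repeats M → L → XL → XS → S: M, L, XL, XS, S, M → L.
Shape — repeats circle → square → triangle → hexagon → star: circle, square, triangle, hexagon, star, circle → square.
So the next 4-tuple is (29, 7, L, square).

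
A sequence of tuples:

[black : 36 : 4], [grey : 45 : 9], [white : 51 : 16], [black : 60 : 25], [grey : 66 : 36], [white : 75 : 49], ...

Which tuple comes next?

Shade goes black, grey, white, black, grey, white → black (repeats black → grey → white).
For the second component, alternating steps +9, +6, +9, +6, …: 36, 45, 51, 60, 66, 75 → 81.
Third component: perfect squares: 2², 3², 4², …, so 4, 9, 16, 25, 36, 49 → 64.
So the next tuple is [black : 81 : 64].

[black : 81 : 64]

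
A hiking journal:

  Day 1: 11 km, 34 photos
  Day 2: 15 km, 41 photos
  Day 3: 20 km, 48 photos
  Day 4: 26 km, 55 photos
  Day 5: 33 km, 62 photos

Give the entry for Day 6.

Km: differences are 4, 5, 6, … (increasing by 1 each time), so 11, 15, 20, 26, 33 → 41.
For the photos, +7 each step: 34, 41, 48, 55, 62 → 69.
Combining the parts gives 41 km, 69 photos.

41 km, 69 photos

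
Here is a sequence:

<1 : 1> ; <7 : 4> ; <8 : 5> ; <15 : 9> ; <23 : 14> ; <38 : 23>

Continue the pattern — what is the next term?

First coordinate — each term is the sum of the two before it: 1, 7, 8, 15, 23, 38 → 61.
For the second coordinate, each term is the sum of the two before it: 1, 4, 5, 9, 14, 23 → 37.
Putting it together: <61 : 37>.

<61 : 37>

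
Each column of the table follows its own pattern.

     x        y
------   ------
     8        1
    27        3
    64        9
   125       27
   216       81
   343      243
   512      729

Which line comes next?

729  2187

Column x: 8, 27, 64, 125, 216, 343, 512 → 729 (perfect cubes: 2³, 3³, 4³, …).
Column y — ×3 each step: 1, 3, 9, 27, 81, 243, 729 → 2187.
Putting it together: 729  2187.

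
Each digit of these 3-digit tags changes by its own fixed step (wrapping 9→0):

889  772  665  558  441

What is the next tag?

334

For the first digit, −1 each step, mod 10: 8, 7, 6, 5, 4 → 3.
Second digit: −1 each step, mod 10; 8, 7, 6, 5, 4 → 3.
For the third digit, +3 each step, mod 10: 9, 2, 5, 8, 1 → 4.
Putting it together: 334.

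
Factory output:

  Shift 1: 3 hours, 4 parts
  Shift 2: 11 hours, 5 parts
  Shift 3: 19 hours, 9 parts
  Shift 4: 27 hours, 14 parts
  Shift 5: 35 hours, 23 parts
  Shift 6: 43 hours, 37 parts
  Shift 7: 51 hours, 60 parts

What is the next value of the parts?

97

For the hours, +8 each step: 3, 11, 19, 27, 35, 43, 51 → 59.
Parts: each term is the sum of the two before it, so 4, 5, 9, 14, 23, 37, 60 → 97.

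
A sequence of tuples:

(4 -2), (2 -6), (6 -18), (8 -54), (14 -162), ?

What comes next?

(22 -486)

First component — each term is the sum of the two before it: 4, 2, 6, 8, 14 → 22.
Second component goes -2, -6, -18, -54, -162 → -486 (×3 each step).
Putting it together: (22 -486).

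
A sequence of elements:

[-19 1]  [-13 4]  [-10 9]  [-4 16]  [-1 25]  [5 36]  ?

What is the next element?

First value: -19, -13, -10, -4, -1, 5 → 8 (alternating steps +6, +3, +6, +3, …).
For the second value, perfect squares: 1², 2², 3², …: 1, 4, 9, 16, 25, 36 → 49.
Putting it together: [8 49].

[8 49]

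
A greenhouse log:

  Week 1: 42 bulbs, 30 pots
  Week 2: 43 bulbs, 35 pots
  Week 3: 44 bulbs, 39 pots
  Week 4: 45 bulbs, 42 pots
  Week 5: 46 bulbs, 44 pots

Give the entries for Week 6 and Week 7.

Bulbs — +1 each step: 42, 43, 44, 45, 46 → 47 → 48.
Pots: differences are 5, 4, 3, … (decreasing by 1 each time); 30, 35, 39, 42, 44 → 45 → 45.
So the next two records are 47 bulbs, 45 pots and 48 bulbs, 45 pots.

47 bulbs, 45 pots; 48 bulbs, 45 pots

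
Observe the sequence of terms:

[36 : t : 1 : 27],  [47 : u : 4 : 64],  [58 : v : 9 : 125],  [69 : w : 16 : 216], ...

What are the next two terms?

First value — +11 each step: 36, 47, 58, 69 → 80 → 91.
Letter: t, u, v, w → x → y (letters move forward 1 place in the alphabet).
Third value: perfect squares: 1², 2², 3², …, so 1, 4, 9, 16 → 25 → 36.
Fourth value: perfect cubes: 3³, 4³, 5³, …; 27, 64, 125, 216 → 343 → 512.
So the next two terms are [80 : x : 25 : 343] and [91 : y : 36 : 512].

[80 : x : 25 : 343], [91 : y : 36 : 512]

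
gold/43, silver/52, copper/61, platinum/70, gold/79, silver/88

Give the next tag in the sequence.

copper/97

Metal: repeats gold → silver → copper → platinum, so gold, silver, copper, platinum, gold, silver → copper.
Second component goes 43, 52, 61, 70, 79, 88 → 97 (+9 each step).
Putting it together: copper/97.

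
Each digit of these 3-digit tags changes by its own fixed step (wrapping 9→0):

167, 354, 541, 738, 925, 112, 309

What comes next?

596

First digit: +2 each step, mod 10, so 1, 3, 5, 7, 9, 1, 3 → 5.
For the second digit, −1 each step, mod 10: 6, 5, 4, 3, 2, 1, 0 → 9.
For the third digit, −3 each step, mod 10: 7, 4, 1, 8, 5, 2, 9 → 6.
Putting it together: 596.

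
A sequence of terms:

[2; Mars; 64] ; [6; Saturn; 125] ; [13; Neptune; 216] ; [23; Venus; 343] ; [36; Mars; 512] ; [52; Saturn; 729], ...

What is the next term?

[71; Neptune; 1000]

First component: differences are 4, 7, 10, … (increasing by 3 each time); 2, 6, 13, 23, 36, 52 → 71.
Planet — repeats Mars → Saturn → Neptune → Venus: Mars, Saturn, Neptune, Venus, Mars, Saturn → Neptune.
Third component — perfect cubes: 4³, 5³, 6³, …: 64, 125, 216, 343, 512, 729 → 1000.
So the next term is [71; Neptune; 1000].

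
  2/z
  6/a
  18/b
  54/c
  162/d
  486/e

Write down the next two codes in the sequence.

1458/f, 4374/g

First component: 2, 6, 18, 54, 162, 486 → 1458 → 4374 (×3 each step).
Letter: letters move forward 1 place in the alphabet, wrapping Z→A, so z, a, b, c, d, e → f → g.
Putting the parts together: 1458/f and then 4374/g.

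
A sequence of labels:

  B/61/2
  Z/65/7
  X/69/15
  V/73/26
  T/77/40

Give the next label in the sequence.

Letter goes B, Z, X, V, T → R (letters move back 2 places in the alphabet, wrapping A→Z).
Second component: +4 each step, so 61, 65, 69, 73, 77 → 81.
Third component goes 2, 7, 15, 26, 40 → 57 (differences are 5, 8, 11, … (increasing by 3 each time)).
Combining the parts gives R/81/57.

R/81/57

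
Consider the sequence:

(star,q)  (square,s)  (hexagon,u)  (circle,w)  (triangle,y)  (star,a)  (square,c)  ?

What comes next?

(hexagon,e)

Shape — repeats star → square → hexagon → circle → triangle: star, square, hexagon, circle, triangle, star, square → hexagon.
Letter: letters move forward 2 places in the alphabet, wrapping Z→A; q, s, u, w, y, a, c → e.
Putting it together: (hexagon,e).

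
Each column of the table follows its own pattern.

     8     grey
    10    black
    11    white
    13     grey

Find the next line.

14  black

First component: 8, 10, 11, 13 → 14 (alternating steps +2, +1, +2, +1, …).
Shade goes grey, black, white, grey → black (repeats grey → black → white).
So the next line is 14  black.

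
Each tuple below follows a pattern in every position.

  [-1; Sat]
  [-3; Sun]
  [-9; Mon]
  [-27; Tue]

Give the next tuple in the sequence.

First part — ×3 each step: -1, -3, -9, -27 → -81.
Day — runs through the weekdays Mon→Sun: Sat, Sun, Mon, Tue → Wed.
So the next tuple is [-81; Wed].

[-81; Wed]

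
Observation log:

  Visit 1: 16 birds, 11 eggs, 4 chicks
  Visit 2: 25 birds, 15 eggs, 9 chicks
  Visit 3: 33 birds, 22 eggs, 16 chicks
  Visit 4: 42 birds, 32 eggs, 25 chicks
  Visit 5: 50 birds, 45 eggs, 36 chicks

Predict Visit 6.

For the birds, alternating steps +9, +8, +9, +8, …: 16, 25, 33, 42, 50 → 59.
Eggs: 11, 15, 22, 32, 45 → 61 (differences are 4, 7, 10, … (increasing by 3 each time)).
Chicks: 4, 9, 16, 25, 36 → 49 (perfect squares: 2², 3², 4², …).
So the next row is 59 birds, 61 eggs, 49 chicks.

59 birds, 61 eggs, 49 chicks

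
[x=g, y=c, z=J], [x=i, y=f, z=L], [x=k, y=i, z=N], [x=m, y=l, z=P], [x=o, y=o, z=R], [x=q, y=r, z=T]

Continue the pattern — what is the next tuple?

[x=s, y=u, z=V]

X: letters move forward 2 places in the alphabet, so g, i, k, m, o, q → s.
Y goes c, f, i, l, o, r → u (letters move forward 3 places in the alphabet).
Z: letters move forward 2 places in the alphabet; J, L, N, P, R, T → V.
Putting it together: [x=s, y=u, z=V].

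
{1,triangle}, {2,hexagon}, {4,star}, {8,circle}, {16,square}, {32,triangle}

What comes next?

For the first part, ×2 each step: 1, 2, 4, 8, 16, 32 → 64.
For the shape, repeats triangle → hexagon → star → circle → square: triangle, hexagon, star, circle, square, triangle → hexagon.
Combining the parts gives {64,hexagon}.

{64,hexagon}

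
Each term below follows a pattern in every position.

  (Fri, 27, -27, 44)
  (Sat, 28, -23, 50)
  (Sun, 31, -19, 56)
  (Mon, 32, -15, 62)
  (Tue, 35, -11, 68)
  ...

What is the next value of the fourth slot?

Fourth slot — +6 each step: 44, 50, 56, 62, 68 → 74.

74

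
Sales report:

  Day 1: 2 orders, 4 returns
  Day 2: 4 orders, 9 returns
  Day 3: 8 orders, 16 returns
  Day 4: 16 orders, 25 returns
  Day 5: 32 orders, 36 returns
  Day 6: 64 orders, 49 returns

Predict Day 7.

128 orders, 64 returns

Orders goes 2, 4, 8, 16, 32, 64 → 128 (×2 each step).
Returns: perfect squares: 2², 3², 4², …, so 4, 9, 16, 25, 36, 49 → 64.
Putting it together: 128 orders, 64 returns.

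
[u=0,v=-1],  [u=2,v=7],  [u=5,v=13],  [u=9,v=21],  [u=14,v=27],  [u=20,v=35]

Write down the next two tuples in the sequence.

U goes 0, 2, 5, 9, 14, 20 → 27 → 35 (differences are 2, 3, 4, … (increasing by 1 each time)).
V goes -1, 7, 13, 21, 27, 35 → 41 → 49 (alternating steps +8, +6, +8, +6, …).
So the next two tuples are [u=27,v=41] and [u=35,v=49].

[u=27,v=41], [u=35,v=49]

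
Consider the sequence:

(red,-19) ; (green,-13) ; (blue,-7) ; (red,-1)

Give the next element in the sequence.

(green,5)

For the colour, repeats red → green → blue: red, green, blue, red → green.
Second part — +6 each step: -19, -13, -7, -1 → 5.
Putting it together: (green,5).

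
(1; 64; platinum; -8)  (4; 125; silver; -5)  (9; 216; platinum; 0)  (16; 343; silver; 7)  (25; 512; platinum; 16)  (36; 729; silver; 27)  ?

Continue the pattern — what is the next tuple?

(49; 1000; platinum; 40)

First entry: perfect squares: 1², 2², 3², …; 1, 4, 9, 16, 25, 36 → 49.
Second entry goes 64, 125, 216, 343, 512, 729 → 1000 (perfect cubes: 4³, 5³, 6³, …).
Metal — alternates platinum ↔ silver: platinum, silver, platinum, silver, platinum, silver → platinum.
Fourth entry: always 9 less than the first entry; -8, -5, 0, 7, 16, 27 → 40.
Combining the parts gives (49; 1000; platinum; 40).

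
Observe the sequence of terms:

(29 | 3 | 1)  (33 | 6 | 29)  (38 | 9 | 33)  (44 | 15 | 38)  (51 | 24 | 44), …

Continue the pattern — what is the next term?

(59 | 39 | 51)

First slot goes 29, 33, 38, 44, 51 → 59 (differences are 4, 5, 6, … (increasing by 1 each time)).
Second slot: each term is the sum of the two before it; 3, 6, 9, 15, 24 → 39.
Third slot: always the previous value of the first slot; 1, 29, 33, 38, 44 → 51.
Putting it together: (59 | 39 | 51).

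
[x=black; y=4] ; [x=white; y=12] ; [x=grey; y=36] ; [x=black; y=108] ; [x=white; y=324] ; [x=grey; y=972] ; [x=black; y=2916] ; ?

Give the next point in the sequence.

For the x, repeats black → white → grey: black, white, grey, black, white, grey, black → white.
Y: 4, 12, 36, 108, 324, 972, 2916 → 8748 (×3 each step).
So the next point is [x=white; y=8748].

[x=white; y=8748]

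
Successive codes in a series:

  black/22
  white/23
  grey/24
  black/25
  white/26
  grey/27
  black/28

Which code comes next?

Shade: black, white, grey, black, white, grey, black → white (repeats black → white → grey).
Second component: +1 each step; 22, 23, 24, 25, 26, 27, 28 → 29.
Combining the parts gives white/29.

white/29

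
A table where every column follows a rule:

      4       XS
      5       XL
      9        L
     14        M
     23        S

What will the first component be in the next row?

For the first component, each term is the sum of the two before it: 4, 5, 9, 14, 23 → 37.
For the size, runs backward through clothing sizes XS→XL: XS, XL, L, M, S → XS.

37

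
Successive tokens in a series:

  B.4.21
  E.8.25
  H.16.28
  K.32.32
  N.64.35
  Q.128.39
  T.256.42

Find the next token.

W.512.46

Letter: letters move forward 3 places in the alphabet; B, E, H, K, N, Q, T → W.
Second component goes 4, 8, 16, 32, 64, 128, 256 → 512 (×2 each step).
Third component goes 21, 25, 28, 32, 35, 39, 42 → 46 (alternating steps +4, +3, +4, +3, …).
Putting it together: W.512.46.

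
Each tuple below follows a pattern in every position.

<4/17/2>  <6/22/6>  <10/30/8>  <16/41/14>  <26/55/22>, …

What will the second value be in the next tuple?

72

Second value goes 17, 22, 30, 41, 55 → 72 (differences are 5, 8, 11, … (increasing by 3 each time)).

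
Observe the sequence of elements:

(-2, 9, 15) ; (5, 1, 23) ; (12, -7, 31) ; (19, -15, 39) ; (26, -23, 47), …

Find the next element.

(33, -31, 55)

First entry: +7 each step, so -2, 5, 12, 19, 26 → 33.
Second entry — −8 each step: 9, 1, -7, -15, -23 → -31.
Third entry: 15, 23, 31, 39, 47 → 55 (together with the second entry always sums to 24).
Putting it together: (33, -31, 55).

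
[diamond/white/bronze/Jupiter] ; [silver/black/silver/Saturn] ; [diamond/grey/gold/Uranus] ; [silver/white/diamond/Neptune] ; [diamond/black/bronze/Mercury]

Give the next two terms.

[silver/grey/silver/Venus], [diamond/white/gold/Earth]

First rank: alternates diamond ↔ silver; diamond, silver, diamond, silver, diamond → silver → diamond.
Shade: white, black, grey, white, black → grey → white (repeats white → black → grey).
Second rank — repeats bronze → silver → gold → diamond: bronze, silver, gold, diamond, bronze → silver → gold.
Planet: Jupiter, Saturn, Uranus, Neptune, Mercury → Venus → Earth (runs through the planets Mercury→Neptune).
Putting the parts together: [silver/grey/silver/Venus] and then [diamond/white/gold/Earth].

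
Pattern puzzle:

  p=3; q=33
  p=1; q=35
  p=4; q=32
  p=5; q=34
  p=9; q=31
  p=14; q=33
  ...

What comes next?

P — each term is the sum of the two before it: 3, 1, 4, 5, 9, 14 → 23.
Q: 33, 35, 32, 34, 31, 33 → 30 (alternating steps +2, −3, +2, −3, …).
Combining the parts gives p=23; q=30.

p=23; q=30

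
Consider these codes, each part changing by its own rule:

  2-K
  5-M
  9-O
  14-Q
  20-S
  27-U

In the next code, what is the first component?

35

For the first component, differences are 3, 4, 5, … (increasing by 1 each time): 2, 5, 9, 14, 20, 27 → 35.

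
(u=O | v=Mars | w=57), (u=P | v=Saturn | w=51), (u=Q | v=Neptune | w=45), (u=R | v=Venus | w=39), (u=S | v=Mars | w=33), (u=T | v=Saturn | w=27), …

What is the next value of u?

U: letters move forward 1 place in the alphabet, so O, P, Q, R, S, T → U.

U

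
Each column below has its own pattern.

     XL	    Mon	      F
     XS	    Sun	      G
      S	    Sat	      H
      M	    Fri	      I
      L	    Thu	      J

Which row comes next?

XL  Wed  K

Size: runs through clothing sizes XS→XL; XL, XS, S, M, L → XL.
Day goes Mon, Sun, Sat, Fri, Thu → Wed (runs backward through the weekdays Mon→Sun).
Letter: letters move forward 1 place in the alphabet, so F, G, H, I, J → K.
So the next row is XL  Wed  K.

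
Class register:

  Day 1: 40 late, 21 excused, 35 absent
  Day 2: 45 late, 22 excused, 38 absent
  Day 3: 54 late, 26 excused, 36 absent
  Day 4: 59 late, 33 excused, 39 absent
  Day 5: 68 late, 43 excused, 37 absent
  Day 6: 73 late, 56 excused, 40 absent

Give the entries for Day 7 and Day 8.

Late: 40, 45, 54, 59, 68, 73 → 82 → 87 (alternating steps +5, +9, +5, +9, …).
Excused: differences are 1, 4, 7, … (increasing by 3 each time), so 21, 22, 26, 33, 43, 56 → 72 → 91.
Absent — alternating steps +3, −2, +3, −2, …: 35, 38, 36, 39, 37, 40 → 38 → 41.
Putting the parts together: 82 late, 72 excused, 38 absent and then 87 late, 91 excused, 41 absent.

82 late, 72 excused, 38 absent; 87 late, 91 excused, 41 absent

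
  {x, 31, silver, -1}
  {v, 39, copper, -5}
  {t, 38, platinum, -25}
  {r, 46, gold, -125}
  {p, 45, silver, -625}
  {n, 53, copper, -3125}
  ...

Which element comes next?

Letter: letters move back 2 places in the alphabet; x, v, t, r, p, n → l.
Second part: alternating steps +8, −1, +8, −1, …; 31, 39, 38, 46, 45, 53 → 52.
For the metal, repeats silver → copper → platinum → gold: silver, copper, platinum, gold, silver, copper → platinum.
Fourth part: ×5 each step; -1, -5, -25, -125, -625, -3125 → -15625.
So the next element is {l, 52, platinum, -15625}.

{l, 52, platinum, -15625}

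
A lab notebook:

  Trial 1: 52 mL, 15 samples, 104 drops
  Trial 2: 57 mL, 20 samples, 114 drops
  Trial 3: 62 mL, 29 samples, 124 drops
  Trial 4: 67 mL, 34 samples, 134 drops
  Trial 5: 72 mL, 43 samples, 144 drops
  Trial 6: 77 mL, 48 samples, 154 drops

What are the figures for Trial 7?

82 mL, 57 samples, 164 drops

ML: +5 each step; 52, 57, 62, 67, 72, 77 → 82.
Samples: alternating steps +5, +9, +5, +9, …; 15, 20, 29, 34, 43, 48 → 57.
Drops — always 2 × the mL: 104, 114, 124, 134, 144, 154 → 164.
So the next line is 82 mL, 57 samples, 164 drops.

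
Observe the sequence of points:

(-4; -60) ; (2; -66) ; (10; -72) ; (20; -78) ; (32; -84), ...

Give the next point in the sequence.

(46; -90)

First value: -4, 2, 10, 20, 32 → 46 (differences are 6, 8, 10, … (increasing by 2 each time)).
Second value — −6 each step: -60, -66, -72, -78, -84 → -90.
Combining the parts gives (46; -90).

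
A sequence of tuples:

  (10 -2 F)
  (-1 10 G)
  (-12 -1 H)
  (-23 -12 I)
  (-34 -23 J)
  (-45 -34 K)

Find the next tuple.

For the first component, −11 each step: 10, -1, -12, -23, -34, -45 → -56.
Second component goes -2, 10, -1, -12, -23, -34 → -45 (always the previous value of the first component).
For the letter, letters move forward 1 place in the alphabet: F, G, H, I, J, K → L.
Putting it together: (-56 -45 L).

(-56 -45 L)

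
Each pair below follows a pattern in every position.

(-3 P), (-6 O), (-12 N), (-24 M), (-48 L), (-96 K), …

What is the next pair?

(-192 J)

First component: ×2 each step, so -3, -6, -12, -24, -48, -96 → -192.
Letter: letters move back 1 place in the alphabet, so P, O, N, M, L, K → J.
Putting it together: (-192 J).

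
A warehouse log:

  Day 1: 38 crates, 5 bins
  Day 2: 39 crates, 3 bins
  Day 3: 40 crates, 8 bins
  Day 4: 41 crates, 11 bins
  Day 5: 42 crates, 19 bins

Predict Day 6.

Crates: +1 each step; 38, 39, 40, 41, 42 → 43.
For the bins, each term is the sum of the two before it: 5, 3, 8, 11, 19 → 30.
Putting it together: 43 crates, 30 bins.

43 crates, 30 bins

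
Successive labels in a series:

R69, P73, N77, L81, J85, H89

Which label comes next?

Letter: R, P, N, L, J, H → F (letters move back 2 places in the alphabet).
Second component: +4 each step, so 69, 73, 77, 81, 85, 89 → 93.
Combining the parts gives F93.

F93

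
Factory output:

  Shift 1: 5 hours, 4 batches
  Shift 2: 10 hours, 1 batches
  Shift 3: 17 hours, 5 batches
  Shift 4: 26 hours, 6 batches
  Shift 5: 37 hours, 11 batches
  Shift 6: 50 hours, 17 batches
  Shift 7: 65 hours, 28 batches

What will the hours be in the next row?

82

Hours — differences are 5, 7, 9, … (increasing by 2 each time): 5, 10, 17, 26, 37, 50, 65 → 82.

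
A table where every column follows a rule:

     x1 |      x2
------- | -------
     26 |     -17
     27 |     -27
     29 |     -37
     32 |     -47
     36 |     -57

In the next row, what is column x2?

Column x2: −10 each step, so -17, -27, -37, -47, -57 → -67.

-67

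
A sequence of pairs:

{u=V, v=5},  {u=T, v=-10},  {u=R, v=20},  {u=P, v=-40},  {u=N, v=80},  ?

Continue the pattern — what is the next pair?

For the u, letters move back 2 places in the alphabet: V, T, R, P, N → L.
V: ×(-2) each step, so 5, -10, 20, -40, 80 → -160.
Putting it together: {u=L, v=-160}.

{u=L, v=-160}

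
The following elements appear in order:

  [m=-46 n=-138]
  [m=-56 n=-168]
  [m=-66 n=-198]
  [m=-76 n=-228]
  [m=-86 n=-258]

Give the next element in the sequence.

M: −10 each step; -46, -56, -66, -76, -86 → -96.
N — always 3 × the m: -138, -168, -198, -228, -258 → -288.
Putting it together: [m=-96 n=-288].

[m=-96 n=-288]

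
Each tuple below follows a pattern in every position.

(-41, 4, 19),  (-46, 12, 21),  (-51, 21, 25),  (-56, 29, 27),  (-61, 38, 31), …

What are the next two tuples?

First coordinate: −5 each step, so -41, -46, -51, -56, -61 → -66 → -71.
Second coordinate: alternating steps +8, +9, +8, +9, …, so 4, 12, 21, 29, 38 → 46 → 55.
Third coordinate: alternating steps +2, +4, +2, +4, …; 19, 21, 25, 27, 31 → 33 → 37.
So the next two tuples are (-66, 46, 33) and (-71, 55, 37).

(-66, 46, 33), (-71, 55, 37)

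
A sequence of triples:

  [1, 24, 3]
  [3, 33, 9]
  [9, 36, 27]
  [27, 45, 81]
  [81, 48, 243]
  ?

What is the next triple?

First entry: ×3 each step; 1, 3, 9, 27, 81 → 243.
Second entry — alternating steps +9, +3, +9, +3, …: 24, 33, 36, 45, 48 → 57.
Third entry: 3, 9, 27, 81, 243 → 729 (×3 each step).
Putting it together: [243, 57, 729].

[243, 57, 729]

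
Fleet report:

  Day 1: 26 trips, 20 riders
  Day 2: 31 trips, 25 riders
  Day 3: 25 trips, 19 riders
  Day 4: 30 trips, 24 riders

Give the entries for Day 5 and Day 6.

24 trips, 18 riders; 29 trips, 23 riders

Trips — alternating steps +5, −6, +5, −6, …: 26, 31, 25, 30 → 24 → 29.
For the riders, always 6 less than the trips: 20, 25, 19, 24 → 18 → 23.
So the next two rows are 24 trips, 18 riders and 29 trips, 23 riders.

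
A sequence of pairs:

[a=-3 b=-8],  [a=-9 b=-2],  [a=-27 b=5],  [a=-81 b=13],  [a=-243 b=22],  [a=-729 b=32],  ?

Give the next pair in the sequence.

[a=-2187 b=43]

For the a, ×3 each step: -3, -9, -27, -81, -243, -729 → -2187.
B: differences are 6, 7, 8, … (increasing by 1 each time), so -8, -2, 5, 13, 22, 32 → 43.
Putting it together: [a=-2187 b=43].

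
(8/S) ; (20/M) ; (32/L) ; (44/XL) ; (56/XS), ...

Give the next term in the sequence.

First slot — +12 each step: 8, 20, 32, 44, 56 → 68.
Size: S, M, L, XL, XS → S (runs through clothing sizes XS→XL).
So the next term is (68/S).

(68/S)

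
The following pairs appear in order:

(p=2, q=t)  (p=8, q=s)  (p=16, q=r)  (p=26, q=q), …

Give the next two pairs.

P: 2, 8, 16, 26 → 38 → 52 (differences are 6, 8, 10, … (increasing by 2 each time)).
Q: letters move back 1 place in the alphabet; t, s, r, q → p → o.
So the next two pairs are (p=38, q=p) and (p=52, q=o).

(p=38, q=p), (p=52, q=o)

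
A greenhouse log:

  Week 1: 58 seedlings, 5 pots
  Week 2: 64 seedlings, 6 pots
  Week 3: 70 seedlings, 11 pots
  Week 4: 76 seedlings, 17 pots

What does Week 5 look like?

Seedlings: +6 each step, so 58, 64, 70, 76 → 82.
Pots: 5, 6, 11, 17 → 28 (each term is the sum of the two before it).
Putting it together: 82 seedlings, 28 pots.

82 seedlings, 28 pots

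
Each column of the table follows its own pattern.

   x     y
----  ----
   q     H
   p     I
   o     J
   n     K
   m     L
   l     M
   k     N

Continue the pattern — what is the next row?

Column x: letters move back 1 place in the alphabet; q, p, o, n, m, l, k → j.
For the column y, letters move forward 1 place in the alphabet: H, I, J, K, L, M, N → O.
So the next row is j  O.

j  O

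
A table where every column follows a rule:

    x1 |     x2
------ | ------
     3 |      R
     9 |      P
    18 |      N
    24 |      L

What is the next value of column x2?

J

Column x1 — alternating steps +6, +9, +6, +9, …: 3, 9, 18, 24 → 33.
For the column x2, letters move back 2 places in the alphabet: R, P, N, L → J.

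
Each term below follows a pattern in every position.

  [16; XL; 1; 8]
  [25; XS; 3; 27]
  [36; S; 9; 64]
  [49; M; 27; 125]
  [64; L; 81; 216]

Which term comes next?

[81; XL; 243; 343]

First value: perfect squares: 4², 5², 6², …, so 16, 25, 36, 49, 64 → 81.
Size: runs through clothing sizes XS→XL, so XL, XS, S, M, L → XL.
Third value: 1, 3, 9, 27, 81 → 243 (×3 each step).
Fourth value: perfect cubes: 2³, 3³, 4³, …; 8, 27, 64, 125, 216 → 343.
Combining the parts gives [81; XL; 243; 343].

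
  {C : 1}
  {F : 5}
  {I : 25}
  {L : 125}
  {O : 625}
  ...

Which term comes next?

{R : 3125}

Letter: C, F, I, L, O → R (letters move forward 3 places in the alphabet).
Second component goes 1, 5, 25, 125, 625 → 3125 (×5 each step).
So the next term is {R : 3125}.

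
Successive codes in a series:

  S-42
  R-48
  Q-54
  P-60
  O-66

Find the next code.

Letter goes S, R, Q, P, O → N (letters move back 1 place in the alphabet).
Second component — +6 each step: 42, 48, 54, 60, 66 → 72.
Combining the parts gives N-72.

N-72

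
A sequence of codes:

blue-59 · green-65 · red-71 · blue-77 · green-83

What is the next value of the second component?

Second component — +6 each step: 59, 65, 71, 77, 83 → 89.

89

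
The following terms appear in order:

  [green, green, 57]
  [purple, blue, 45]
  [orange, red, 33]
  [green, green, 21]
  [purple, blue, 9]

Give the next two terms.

[orange, red, -3], [green, green, -15]

First colour goes green, purple, orange, green, purple → orange → green (repeats green → purple → orange).
For the second colour, repeats green → blue → red: green, blue, red, green, blue → red → green.
Third slot: −12 each step, so 57, 45, 33, 21, 9 → -3 → -15.
Putting the parts together: [orange, red, -3] and then [green, green, -15].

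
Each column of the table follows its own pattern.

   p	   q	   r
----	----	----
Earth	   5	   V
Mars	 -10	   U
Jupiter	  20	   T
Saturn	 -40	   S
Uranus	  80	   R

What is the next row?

Neptune  -160  Q

Column p: runs through the planets Mercury→Neptune; Earth, Mars, Jupiter, Saturn, Uranus → Neptune.
Column q goes 5, -10, 20, -40, 80 → -160 (×(-2) each step).
Column r goes V, U, T, S, R → Q (letters move back 1 place in the alphabet).
Combining the parts gives Neptune  -160  Q.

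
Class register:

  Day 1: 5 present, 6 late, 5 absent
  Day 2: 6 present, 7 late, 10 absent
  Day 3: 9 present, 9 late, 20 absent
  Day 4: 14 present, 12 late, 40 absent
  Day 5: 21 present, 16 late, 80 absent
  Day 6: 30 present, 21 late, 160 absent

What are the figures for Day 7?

41 present, 27 late, 320 absent

Present goes 5, 6, 9, 14, 21, 30 → 41 (differences are 1, 3, 5, … (increasing by 2 each time)).
Late goes 6, 7, 9, 12, 16, 21 → 27 (differences are 1, 2, 3, … (increasing by 1 each time)).
Absent goes 5, 10, 20, 40, 80, 160 → 320 (×2 each step).
Putting it together: 41 present, 27 late, 320 absent.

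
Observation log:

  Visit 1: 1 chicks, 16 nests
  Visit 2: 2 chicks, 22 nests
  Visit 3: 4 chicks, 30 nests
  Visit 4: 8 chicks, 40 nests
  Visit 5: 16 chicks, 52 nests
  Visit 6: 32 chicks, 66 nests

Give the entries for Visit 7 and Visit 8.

For the chicks, ×2 each step: 1, 2, 4, 8, 16, 32 → 64 → 128.
Nests: differences are 6, 8, 10, … (increasing by 2 each time), so 16, 22, 30, 40, 52, 66 → 82 → 100.
Putting the parts together: 64 chicks, 82 nests and then 128 chicks, 100 nests.

64 chicks, 82 nests; 128 chicks, 100 nests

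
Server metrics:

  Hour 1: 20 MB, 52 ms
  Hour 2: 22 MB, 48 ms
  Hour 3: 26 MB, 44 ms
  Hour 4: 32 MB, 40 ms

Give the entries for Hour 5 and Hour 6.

For the MB, differences are 2, 4, 6, … (increasing by 2 each time): 20, 22, 26, 32 → 40 → 50.
Ms: −4 each step; 52, 48, 44, 40 → 36 → 32.
So the next two records are 40 MB, 36 ms and 50 MB, 32 ms.

40 MB, 36 ms; 50 MB, 32 ms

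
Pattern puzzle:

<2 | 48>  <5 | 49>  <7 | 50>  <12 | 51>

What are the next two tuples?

First coordinate: each term is the sum of the two before it; 2, 5, 7, 12 → 19 → 31.
Second coordinate: +1 each step, so 48, 49, 50, 51 → 52 → 53.
Putting the parts together: <19 | 52> and then <31 | 53>.

<19 | 52>, <31 | 53>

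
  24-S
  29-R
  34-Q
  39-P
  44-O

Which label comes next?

First component: +5 each step, so 24, 29, 34, 39, 44 → 49.
Letter: letters move back 1 place in the alphabet, so S, R, Q, P, O → N.
Putting it together: 49-N.

49-N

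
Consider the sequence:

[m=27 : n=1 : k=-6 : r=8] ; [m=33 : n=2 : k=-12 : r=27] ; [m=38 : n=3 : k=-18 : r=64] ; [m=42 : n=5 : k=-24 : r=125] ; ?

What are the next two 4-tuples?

[m=45 : n=8 : k=-30 : r=216], [m=47 : n=13 : k=-36 : r=343]

For the m, differences are 6, 5, 4, … (decreasing by 1 each time): 27, 33, 38, 42 → 45 → 47.
N — each term is the sum of the two before it: 1, 2, 3, 5 → 8 → 13.
K: -6, -12, -18, -24 → -30 → -36 (−6 each step).
R — perfect cubes: 2³, 3³, 4³, …: 8, 27, 64, 125 → 216 → 343.
So the next two 4-tuples are [m=45 : n=8 : k=-30 : r=216] and [m=47 : n=13 : k=-36 : r=343].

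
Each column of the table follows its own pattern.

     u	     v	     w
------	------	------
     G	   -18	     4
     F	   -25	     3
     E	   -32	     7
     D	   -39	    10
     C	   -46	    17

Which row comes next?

B  -53  27

Column u: G, F, E, D, C → B (letters move back 1 place in the alphabet).
Column v — −7 each step: -18, -25, -32, -39, -46 → -53.
Column w: each term is the sum of the two before it, so 4, 3, 7, 10, 17 → 27.
So the next row is B  -53  27.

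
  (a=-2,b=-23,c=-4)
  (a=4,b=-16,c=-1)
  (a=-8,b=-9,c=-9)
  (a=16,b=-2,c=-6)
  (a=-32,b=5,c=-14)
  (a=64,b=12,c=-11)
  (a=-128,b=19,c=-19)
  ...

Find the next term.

A: ×(-2) each step; -2, 4, -8, 16, -32, 64, -128 → 256.
B: -23, -16, -9, -2, 5, 12, 19 → 26 (+7 each step).
C: -4, -1, -9, -6, -14, -11, -19 → -16 (alternating steps +3, −8, +3, −8, …).
Combining the parts gives (a=256,b=26,c=-16).

(a=256,b=26,c=-16)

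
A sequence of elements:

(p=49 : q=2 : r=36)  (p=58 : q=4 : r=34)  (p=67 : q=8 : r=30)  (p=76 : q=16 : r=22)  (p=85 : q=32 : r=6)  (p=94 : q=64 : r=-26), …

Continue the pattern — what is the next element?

(p=103 : q=128 : r=-90)

P: +9 each step; 49, 58, 67, 76, 85, 94 → 103.
Q: ×2 each step, so 2, 4, 8, 16, 32, 64 → 128.
R goes 36, 34, 30, 22, 6, -26 → -90 (together with the q always sums to 38).
Putting it together: (p=103 : q=128 : r=-90).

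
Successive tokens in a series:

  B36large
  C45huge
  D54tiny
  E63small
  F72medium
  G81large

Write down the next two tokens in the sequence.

H90huge then I99tiny

Letter: B, C, D, E, F, G → H → I (letters move forward 1 place in the alphabet).
Second component: +9 each step; 36, 45, 54, 63, 72, 81 → 90 → 99.
Size: repeats large → huge → tiny → small → medium; large, huge, tiny, small, medium, large → huge → tiny.
Putting the parts together: H90huge and then I99tiny.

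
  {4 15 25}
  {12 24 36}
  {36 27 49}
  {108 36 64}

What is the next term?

For the first part, ×3 each step: 4, 12, 36, 108 → 324.
Second part: alternating steps +9, +3, +9, +3, …; 15, 24, 27, 36 → 39.
For the third part, perfect squares: 5², 6², 7², …: 25, 36, 49, 64 → 81.
So the next term is {324 39 81}.

{324 39 81}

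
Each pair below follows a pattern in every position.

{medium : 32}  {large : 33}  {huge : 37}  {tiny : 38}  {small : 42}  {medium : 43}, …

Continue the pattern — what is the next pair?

Size goes medium, large, huge, tiny, small, medium → large (repeats medium → large → huge → tiny → small).
Second entry goes 32, 33, 37, 38, 42, 43 → 47 (alternating steps +1, +4, +1, +4, …).
Combining the parts gives {large : 47}.

{large : 47}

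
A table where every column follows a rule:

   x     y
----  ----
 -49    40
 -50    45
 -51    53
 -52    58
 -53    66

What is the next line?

-54  71

Column x: -49, -50, -51, -52, -53 → -54 (−1 each step).
Column y goes 40, 45, 53, 58, 66 → 71 (alternating steps +5, +8, +5, +8, …).
Combining the parts gives -54  71.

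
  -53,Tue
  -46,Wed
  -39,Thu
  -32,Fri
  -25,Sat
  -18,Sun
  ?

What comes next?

-11,Mon

First value: +7 each step, so -53, -46, -39, -32, -25, -18 → -11.
Day: runs through the weekdays Mon→Sun; Tue, Wed, Thu, Fri, Sat, Sun → Mon.
So the next pair is -11,Mon.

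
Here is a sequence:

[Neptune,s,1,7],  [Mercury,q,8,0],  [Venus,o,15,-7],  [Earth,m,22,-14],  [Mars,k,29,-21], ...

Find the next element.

[Jupiter,i,36,-28]

Planet — runs through the planets Mercury→Neptune: Neptune, Mercury, Venus, Earth, Mars → Jupiter.
For the letter, letters move back 2 places in the alphabet: s, q, o, m, k → i.
Third component: +7 each step; 1, 8, 15, 22, 29 → 36.
Fourth component: together with the third component always sums to 8, so 7, 0, -7, -14, -21 → -28.
Putting it together: [Jupiter,i,36,-28].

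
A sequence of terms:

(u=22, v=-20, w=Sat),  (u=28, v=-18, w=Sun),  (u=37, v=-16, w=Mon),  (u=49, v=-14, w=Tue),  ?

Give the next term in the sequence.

For the u, differences are 6, 9, 12, … (increasing by 3 each time): 22, 28, 37, 49 → 64.
V: +2 each step; -20, -18, -16, -14 → -12.
For the w, runs through the weekdays Mon→Sun: Sat, Sun, Mon, Tue → Wed.
Combining the parts gives (u=64, v=-12, w=Wed).

(u=64, v=-12, w=Wed)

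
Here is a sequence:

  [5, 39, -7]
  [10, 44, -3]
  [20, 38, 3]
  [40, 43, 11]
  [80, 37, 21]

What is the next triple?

[160, 42, 33]

First coordinate: ×2 each step; 5, 10, 20, 40, 80 → 160.
Second coordinate: 39, 44, 38, 43, 37 → 42 (alternating steps +5, −6, +5, −6, …).
Third coordinate: differences are 4, 6, 8, … (increasing by 2 each time), so -7, -3, 3, 11, 21 → 33.
Combining the parts gives [160, 42, 33].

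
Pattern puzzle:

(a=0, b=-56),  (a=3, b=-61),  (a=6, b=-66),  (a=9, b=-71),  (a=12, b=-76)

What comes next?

A — +3 each step: 0, 3, 6, 9, 12 → 15.
For the b, −5 each step: -56, -61, -66, -71, -76 → -81.
Combining the parts gives (a=15, b=-81).

(a=15, b=-81)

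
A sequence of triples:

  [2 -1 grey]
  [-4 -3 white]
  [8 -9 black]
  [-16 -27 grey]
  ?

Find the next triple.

[32 -81 white]

First entry: ×(-2) each step; 2, -4, 8, -16 → 32.
Second entry — ×3 each step: -1, -3, -9, -27 → -81.
Shade goes grey, white, black, grey → white (repeats grey → white → black).
Putting it together: [32 -81 white].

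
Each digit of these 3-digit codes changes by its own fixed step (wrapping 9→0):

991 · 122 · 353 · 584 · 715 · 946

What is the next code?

First digit goes 9, 1, 3, 5, 7, 9 → 1 (+2 each step, mod 10).
Second digit — +3 each step, mod 10: 9, 2, 5, 8, 1, 4 → 7.
Third digit: +1 each step, mod 10, so 1, 2, 3, 4, 5, 6 → 7.
Putting it together: 177.

177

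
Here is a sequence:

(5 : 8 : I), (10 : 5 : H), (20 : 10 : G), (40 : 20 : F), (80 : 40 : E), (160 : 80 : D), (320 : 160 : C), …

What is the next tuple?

(640 : 320 : B)

First component: ×2 each step; 5, 10, 20, 40, 80, 160, 320 → 640.
Second component — always the previous value of the first component: 8, 5, 10, 20, 40, 80, 160 → 320.
Letter: letters move back 1 place in the alphabet, so I, H, G, F, E, D, C → B.
Combining the parts gives (640 : 320 : B).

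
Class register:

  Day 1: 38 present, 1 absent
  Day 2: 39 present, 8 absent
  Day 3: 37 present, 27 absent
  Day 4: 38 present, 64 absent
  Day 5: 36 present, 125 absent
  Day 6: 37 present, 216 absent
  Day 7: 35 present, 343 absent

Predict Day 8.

Present: alternating steps +1, −2, +1, −2, …; 38, 39, 37, 38, 36, 37, 35 → 36.
Absent: perfect cubes: 1³, 2³, 3³, …, so 1, 8, 27, 64, 125, 216, 343 → 512.
Combining the parts gives 36 present, 512 absent.

36 present, 512 absent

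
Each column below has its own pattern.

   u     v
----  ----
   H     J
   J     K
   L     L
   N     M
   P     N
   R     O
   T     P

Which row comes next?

Column u: letters move forward 2 places in the alphabet, so H, J, L, N, P, R, T → V.
Column v — letters move forward 1 place in the alphabet: J, K, L, M, N, O, P → Q.
Putting it together: V  Q.

V  Q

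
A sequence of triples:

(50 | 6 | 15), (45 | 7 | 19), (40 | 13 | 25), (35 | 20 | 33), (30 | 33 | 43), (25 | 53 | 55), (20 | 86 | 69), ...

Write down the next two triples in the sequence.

(15 | 139 | 85), (10 | 225 | 103)

First coordinate — −5 each step: 50, 45, 40, 35, 30, 25, 20 → 15 → 10.
For the second coordinate, each term is the sum of the two before it: 6, 7, 13, 20, 33, 53, 86 → 139 → 225.
Third coordinate: differences are 4, 6, 8, … (increasing by 2 each time); 15, 19, 25, 33, 43, 55, 69 → 85 → 103.
Putting the parts together: (15 | 139 | 85) and then (10 | 225 | 103).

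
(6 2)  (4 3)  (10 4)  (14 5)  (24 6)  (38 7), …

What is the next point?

(62 8)

First component: each term is the sum of the two before it; 6, 4, 10, 14, 24, 38 → 62.
Second component: +1 each step; 2, 3, 4, 5, 6, 7 → 8.
Combining the parts gives (62 8).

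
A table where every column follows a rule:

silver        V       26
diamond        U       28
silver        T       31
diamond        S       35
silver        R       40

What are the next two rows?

Rank: silver, diamond, silver, diamond, silver → diamond → silver (alternates silver ↔ diamond).
Letter: letters move back 1 place in the alphabet; V, U, T, S, R → Q → P.
Third component: differences are 2, 3, 4, … (increasing by 1 each time), so 26, 28, 31, 35, 40 → 46 → 53.
So the next two rows are diamond  Q  46 and silver  P  53.

diamond  Q  46; silver  P  53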